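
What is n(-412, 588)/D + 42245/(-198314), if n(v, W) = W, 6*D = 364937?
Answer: -14717111773/72372116218 ≈ -0.20335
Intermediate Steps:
D = 364937/6 (D = (⅙)*364937 = 364937/6 ≈ 60823.)
n(-412, 588)/D + 42245/(-198314) = 588/(364937/6) + 42245/(-198314) = 588*(6/364937) + 42245*(-1/198314) = 3528/364937 - 42245/198314 = -14717111773/72372116218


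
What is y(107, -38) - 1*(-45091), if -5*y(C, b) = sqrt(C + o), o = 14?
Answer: 225444/5 ≈ 45089.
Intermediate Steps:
y(C, b) = -sqrt(14 + C)/5 (y(C, b) = -sqrt(C + 14)/5 = -sqrt(14 + C)/5)
y(107, -38) - 1*(-45091) = -sqrt(14 + 107)/5 - 1*(-45091) = -sqrt(121)/5 + 45091 = -1/5*11 + 45091 = -11/5 + 45091 = 225444/5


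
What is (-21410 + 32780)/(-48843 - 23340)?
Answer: -3790/24061 ≈ -0.15752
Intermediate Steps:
(-21410 + 32780)/(-48843 - 23340) = 11370/(-72183) = 11370*(-1/72183) = -3790/24061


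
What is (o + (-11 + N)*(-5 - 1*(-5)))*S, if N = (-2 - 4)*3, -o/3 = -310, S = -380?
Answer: -353400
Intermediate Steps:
o = 930 (o = -3*(-310) = 930)
N = -18 (N = -6*3 = -18)
(o + (-11 + N)*(-5 - 1*(-5)))*S = (930 + (-11 - 18)*(-5 - 1*(-5)))*(-380) = (930 - 29*(-5 + 5))*(-380) = (930 - 29*0)*(-380) = (930 + 0)*(-380) = 930*(-380) = -353400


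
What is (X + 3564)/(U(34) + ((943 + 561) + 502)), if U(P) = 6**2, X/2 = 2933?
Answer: 4715/1021 ≈ 4.6180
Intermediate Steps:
X = 5866 (X = 2*2933 = 5866)
U(P) = 36
(X + 3564)/(U(34) + ((943 + 561) + 502)) = (5866 + 3564)/(36 + ((943 + 561) + 502)) = 9430/(36 + (1504 + 502)) = 9430/(36 + 2006) = 9430/2042 = 9430*(1/2042) = 4715/1021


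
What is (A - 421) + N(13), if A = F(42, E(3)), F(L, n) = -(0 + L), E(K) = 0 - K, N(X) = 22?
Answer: -441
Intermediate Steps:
E(K) = -K
F(L, n) = -L
A = -42 (A = -1*42 = -42)
(A - 421) + N(13) = (-42 - 421) + 22 = -463 + 22 = -441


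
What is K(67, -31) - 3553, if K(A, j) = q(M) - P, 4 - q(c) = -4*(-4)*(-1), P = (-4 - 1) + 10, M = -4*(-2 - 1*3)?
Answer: -3538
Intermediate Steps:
M = 20 (M = -4*(-2 - 3) = -4*(-5) = 20)
P = 5 (P = -5 + 10 = 5)
q(c) = 20 (q(c) = 4 - (-4*(-4))*(-1) = 4 - 16*(-1) = 4 - 1*(-16) = 4 + 16 = 20)
K(A, j) = 15 (K(A, j) = 20 - 1*5 = 20 - 5 = 15)
K(67, -31) - 3553 = 15 - 3553 = -3538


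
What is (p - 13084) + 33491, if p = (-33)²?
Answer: 21496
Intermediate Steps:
p = 1089
(p - 13084) + 33491 = (1089 - 13084) + 33491 = -11995 + 33491 = 21496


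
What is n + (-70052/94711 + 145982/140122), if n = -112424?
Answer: -745992772499875/6635547371 ≈ -1.1242e+5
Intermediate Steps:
n + (-70052/94711 + 145982/140122) = -112424 + (-70052/94711 + 145982/140122) = -112424 + (-70052*1/94711 + 145982*(1/140122)) = -112424 + (-70052/94711 + 72991/70061) = -112424 + 2005137429/6635547371 = -745992772499875/6635547371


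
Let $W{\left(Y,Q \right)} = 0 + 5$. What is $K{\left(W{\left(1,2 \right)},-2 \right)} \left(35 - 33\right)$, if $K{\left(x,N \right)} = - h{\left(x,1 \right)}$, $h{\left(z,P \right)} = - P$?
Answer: $2$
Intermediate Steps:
$W{\left(Y,Q \right)} = 5$
$K{\left(x,N \right)} = 1$ ($K{\left(x,N \right)} = - \left(-1\right) 1 = \left(-1\right) \left(-1\right) = 1$)
$K{\left(W{\left(1,2 \right)},-2 \right)} \left(35 - 33\right) = 1 \left(35 - 33\right) = 1 \cdot 2 = 2$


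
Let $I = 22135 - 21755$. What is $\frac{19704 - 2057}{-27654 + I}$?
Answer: $- \frac{17647}{27274} \approx -0.64703$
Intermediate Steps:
$I = 380$
$\frac{19704 - 2057}{-27654 + I} = \frac{19704 - 2057}{-27654 + 380} = \frac{19704 + \left(-14585 + 12528\right)}{-27274} = \left(19704 - 2057\right) \left(- \frac{1}{27274}\right) = 17647 \left(- \frac{1}{27274}\right) = - \frac{17647}{27274}$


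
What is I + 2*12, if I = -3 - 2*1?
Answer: 19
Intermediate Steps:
I = -5 (I = -3 - 2 = -5)
I + 2*12 = -5 + 2*12 = -5 + 24 = 19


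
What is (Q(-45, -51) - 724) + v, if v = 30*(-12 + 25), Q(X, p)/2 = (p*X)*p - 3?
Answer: -234430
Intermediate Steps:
Q(X, p) = -6 + 2*X*p² (Q(X, p) = 2*((p*X)*p - 3) = 2*((X*p)*p - 3) = 2*(X*p² - 3) = 2*(-3 + X*p²) = -6 + 2*X*p²)
v = 390 (v = 30*13 = 390)
(Q(-45, -51) - 724) + v = ((-6 + 2*(-45)*(-51)²) - 724) + 390 = ((-6 + 2*(-45)*2601) - 724) + 390 = ((-6 - 234090) - 724) + 390 = (-234096 - 724) + 390 = -234820 + 390 = -234430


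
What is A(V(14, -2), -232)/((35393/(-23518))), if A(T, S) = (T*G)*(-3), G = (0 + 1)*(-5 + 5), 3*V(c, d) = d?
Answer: 0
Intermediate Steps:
V(c, d) = d/3
G = 0 (G = 1*0 = 0)
A(T, S) = 0 (A(T, S) = (T*0)*(-3) = 0*(-3) = 0)
A(V(14, -2), -232)/((35393/(-23518))) = 0/((35393/(-23518))) = 0/((35393*(-1/23518))) = 0/(-35393/23518) = 0*(-23518/35393) = 0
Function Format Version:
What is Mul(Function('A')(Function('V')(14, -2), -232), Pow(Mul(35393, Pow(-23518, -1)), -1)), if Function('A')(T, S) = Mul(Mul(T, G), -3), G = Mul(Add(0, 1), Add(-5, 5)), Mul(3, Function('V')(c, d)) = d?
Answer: 0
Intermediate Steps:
Function('V')(c, d) = Mul(Rational(1, 3), d)
G = 0 (G = Mul(1, 0) = 0)
Function('A')(T, S) = 0 (Function('A')(T, S) = Mul(Mul(T, 0), -3) = Mul(0, -3) = 0)
Mul(Function('A')(Function('V')(14, -2), -232), Pow(Mul(35393, Pow(-23518, -1)), -1)) = Mul(0, Pow(Mul(35393, Pow(-23518, -1)), -1)) = Mul(0, Pow(Mul(35393, Rational(-1, 23518)), -1)) = Mul(0, Pow(Rational(-35393, 23518), -1)) = Mul(0, Rational(-23518, 35393)) = 0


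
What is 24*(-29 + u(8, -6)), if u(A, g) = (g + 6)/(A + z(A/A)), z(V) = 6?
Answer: -696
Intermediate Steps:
u(A, g) = (6 + g)/(6 + A) (u(A, g) = (g + 6)/(A + 6) = (6 + g)/(6 + A))
24*(-29 + u(8, -6)) = 24*(-29 + (6 - 6)/(6 + 8)) = 24*(-29 + 0/14) = 24*(-29 + (1/14)*0) = 24*(-29 + 0) = 24*(-29) = -696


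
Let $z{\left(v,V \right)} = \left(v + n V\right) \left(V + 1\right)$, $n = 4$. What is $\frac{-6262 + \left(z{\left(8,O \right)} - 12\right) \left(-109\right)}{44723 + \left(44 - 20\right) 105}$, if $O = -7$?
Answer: $- \frac{18034}{47243} \approx -0.38173$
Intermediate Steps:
$z{\left(v,V \right)} = \left(1 + V\right) \left(v + 4 V\right)$ ($z{\left(v,V \right)} = \left(v + 4 V\right) \left(V + 1\right) = \left(v + 4 V\right) \left(1 + V\right) = \left(1 + V\right) \left(v + 4 V\right)$)
$\frac{-6262 + \left(z{\left(8,O \right)} - 12\right) \left(-109\right)}{44723 + \left(44 - 20\right) 105} = \frac{-6262 + \left(\left(8 + 4 \left(-7\right) + 4 \left(-7\right)^{2} - 56\right) - 12\right) \left(-109\right)}{44723 + \left(44 - 20\right) 105} = \frac{-6262 + \left(\left(8 - 28 + 4 \cdot 49 - 56\right) - 12\right) \left(-109\right)}{44723 + 24 \cdot 105} = \frac{-6262 + \left(\left(8 - 28 + 196 - 56\right) - 12\right) \left(-109\right)}{44723 + 2520} = \frac{-6262 + \left(120 - 12\right) \left(-109\right)}{47243} = \left(-6262 + 108 \left(-109\right)\right) \frac{1}{47243} = \left(-6262 - 11772\right) \frac{1}{47243} = \left(-18034\right) \frac{1}{47243} = - \frac{18034}{47243}$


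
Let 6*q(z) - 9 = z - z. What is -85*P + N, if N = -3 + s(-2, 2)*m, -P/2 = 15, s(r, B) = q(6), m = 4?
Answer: 2553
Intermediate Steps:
q(z) = 3/2 (q(z) = 3/2 + (z - z)/6 = 3/2 + (1/6)*0 = 3/2 + 0 = 3/2)
s(r, B) = 3/2
P = -30 (P = -2*15 = -30)
N = 3 (N = -3 + (3/2)*4 = -3 + 6 = 3)
-85*P + N = -85*(-30) + 3 = 2550 + 3 = 2553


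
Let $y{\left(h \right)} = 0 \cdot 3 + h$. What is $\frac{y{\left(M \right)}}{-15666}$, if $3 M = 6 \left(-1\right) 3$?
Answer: $\frac{1}{2611} \approx 0.000383$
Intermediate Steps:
$M = -6$ ($M = \frac{6 \left(-1\right) 3}{3} = \frac{\left(-6\right) 3}{3} = \frac{1}{3} \left(-18\right) = -6$)
$y{\left(h \right)} = h$ ($y{\left(h \right)} = 0 + h = h$)
$\frac{y{\left(M \right)}}{-15666} = - \frac{6}{-15666} = \left(-6\right) \left(- \frac{1}{15666}\right) = \frac{1}{2611}$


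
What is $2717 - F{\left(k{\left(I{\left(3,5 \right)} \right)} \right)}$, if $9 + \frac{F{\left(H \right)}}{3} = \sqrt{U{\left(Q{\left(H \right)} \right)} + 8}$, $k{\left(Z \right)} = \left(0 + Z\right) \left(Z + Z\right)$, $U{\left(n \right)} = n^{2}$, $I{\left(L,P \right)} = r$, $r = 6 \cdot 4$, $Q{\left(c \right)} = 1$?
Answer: $2735$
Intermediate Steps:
$r = 24$
$I{\left(L,P \right)} = 24$
$k{\left(Z \right)} = 2 Z^{2}$ ($k{\left(Z \right)} = Z 2 Z = 2 Z^{2}$)
$F{\left(H \right)} = -18$ ($F{\left(H \right)} = -27 + 3 \sqrt{1^{2} + 8} = -27 + 3 \sqrt{1 + 8} = -27 + 3 \sqrt{9} = -27 + 3 \cdot 3 = -27 + 9 = -18$)
$2717 - F{\left(k{\left(I{\left(3,5 \right)} \right)} \right)} = 2717 - -18 = 2717 + 18 = 2735$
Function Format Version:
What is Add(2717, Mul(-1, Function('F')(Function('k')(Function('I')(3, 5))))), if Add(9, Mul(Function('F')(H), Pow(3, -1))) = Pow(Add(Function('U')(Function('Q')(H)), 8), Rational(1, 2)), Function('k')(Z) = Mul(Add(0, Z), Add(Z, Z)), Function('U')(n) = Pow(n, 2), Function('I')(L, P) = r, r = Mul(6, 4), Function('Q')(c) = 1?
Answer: 2735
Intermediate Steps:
r = 24
Function('I')(L, P) = 24
Function('k')(Z) = Mul(2, Pow(Z, 2)) (Function('k')(Z) = Mul(Z, Mul(2, Z)) = Mul(2, Pow(Z, 2)))
Function('F')(H) = -18 (Function('F')(H) = Add(-27, Mul(3, Pow(Add(Pow(1, 2), 8), Rational(1, 2)))) = Add(-27, Mul(3, Pow(Add(1, 8), Rational(1, 2)))) = Add(-27, Mul(3, Pow(9, Rational(1, 2)))) = Add(-27, Mul(3, 3)) = Add(-27, 9) = -18)
Add(2717, Mul(-1, Function('F')(Function('k')(Function('I')(3, 5))))) = Add(2717, Mul(-1, -18)) = Add(2717, 18) = 2735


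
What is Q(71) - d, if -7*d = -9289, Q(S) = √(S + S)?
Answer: -1327 + √142 ≈ -1315.1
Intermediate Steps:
Q(S) = √2*√S (Q(S) = √(2*S) = √2*√S)
d = 1327 (d = -⅐*(-9289) = 1327)
Q(71) - d = √2*√71 - 1*1327 = √142 - 1327 = -1327 + √142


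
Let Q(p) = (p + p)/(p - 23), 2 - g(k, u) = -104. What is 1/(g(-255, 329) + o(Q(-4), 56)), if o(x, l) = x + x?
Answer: 27/2878 ≈ 0.0093815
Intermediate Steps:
g(k, u) = 106 (g(k, u) = 2 - 1*(-104) = 2 + 104 = 106)
Q(p) = 2*p/(-23 + p) (Q(p) = (2*p)/(-23 + p) = 2*p/(-23 + p))
o(x, l) = 2*x
1/(g(-255, 329) + o(Q(-4), 56)) = 1/(106 + 2*(2*(-4)/(-23 - 4))) = 1/(106 + 2*(2*(-4)/(-27))) = 1/(106 + 2*(2*(-4)*(-1/27))) = 1/(106 + 2*(8/27)) = 1/(106 + 16/27) = 1/(2878/27) = 27/2878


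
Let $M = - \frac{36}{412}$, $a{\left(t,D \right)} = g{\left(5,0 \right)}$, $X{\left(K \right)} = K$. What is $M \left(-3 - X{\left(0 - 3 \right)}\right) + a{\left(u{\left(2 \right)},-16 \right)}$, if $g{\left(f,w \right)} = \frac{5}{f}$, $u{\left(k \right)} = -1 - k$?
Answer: $1$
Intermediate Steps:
$a{\left(t,D \right)} = 1$ ($a{\left(t,D \right)} = \frac{5}{5} = 5 \cdot \frac{1}{5} = 1$)
$M = - \frac{9}{103}$ ($M = \left(-36\right) \frac{1}{412} = - \frac{9}{103} \approx -0.087379$)
$M \left(-3 - X{\left(0 - 3 \right)}\right) + a{\left(u{\left(2 \right)},-16 \right)} = - \frac{9 \left(-3 - \left(0 - 3\right)\right)}{103} + 1 = - \frac{9 \left(-3 - -3\right)}{103} + 1 = - \frac{9 \left(-3 + 3\right)}{103} + 1 = \left(- \frac{9}{103}\right) 0 + 1 = 0 + 1 = 1$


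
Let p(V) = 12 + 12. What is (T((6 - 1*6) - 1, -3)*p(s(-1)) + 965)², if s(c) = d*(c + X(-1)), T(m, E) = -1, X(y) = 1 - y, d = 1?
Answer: 885481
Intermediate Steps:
s(c) = 2 + c (s(c) = 1*(c + (1 - 1*(-1))) = 1*(c + (1 + 1)) = 1*(c + 2) = 1*(2 + c) = 2 + c)
p(V) = 24
(T((6 - 1*6) - 1, -3)*p(s(-1)) + 965)² = (-1*24 + 965)² = (-24 + 965)² = 941² = 885481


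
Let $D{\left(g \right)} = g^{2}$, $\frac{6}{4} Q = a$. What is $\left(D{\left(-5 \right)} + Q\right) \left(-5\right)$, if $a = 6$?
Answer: $-145$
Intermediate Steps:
$Q = 4$ ($Q = \frac{2}{3} \cdot 6 = 4$)
$\left(D{\left(-5 \right)} + Q\right) \left(-5\right) = \left(\left(-5\right)^{2} + 4\right) \left(-5\right) = \left(25 + 4\right) \left(-5\right) = 29 \left(-5\right) = -145$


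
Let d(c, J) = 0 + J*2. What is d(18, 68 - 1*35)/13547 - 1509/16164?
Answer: -6458533/72991236 ≈ -0.088484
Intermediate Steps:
d(c, J) = 2*J (d(c, J) = 0 + 2*J = 2*J)
d(18, 68 - 1*35)/13547 - 1509/16164 = (2*(68 - 1*35))/13547 - 1509/16164 = (2*(68 - 35))*(1/13547) - 1509*1/16164 = (2*33)*(1/13547) - 503/5388 = 66*(1/13547) - 503/5388 = 66/13547 - 503/5388 = -6458533/72991236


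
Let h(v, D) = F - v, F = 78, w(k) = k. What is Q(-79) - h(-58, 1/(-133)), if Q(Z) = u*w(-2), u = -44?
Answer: -48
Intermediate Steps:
Q(Z) = 88 (Q(Z) = -44*(-2) = 88)
h(v, D) = 78 - v
Q(-79) - h(-58, 1/(-133)) = 88 - (78 - 1*(-58)) = 88 - (78 + 58) = 88 - 1*136 = 88 - 136 = -48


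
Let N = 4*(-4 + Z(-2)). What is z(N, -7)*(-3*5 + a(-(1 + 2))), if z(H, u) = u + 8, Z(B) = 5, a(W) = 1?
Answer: -14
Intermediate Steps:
N = 4 (N = 4*(-4 + 5) = 4*1 = 4)
z(H, u) = 8 + u
z(N, -7)*(-3*5 + a(-(1 + 2))) = (8 - 7)*(-3*5 + 1) = 1*(-15 + 1) = 1*(-14) = -14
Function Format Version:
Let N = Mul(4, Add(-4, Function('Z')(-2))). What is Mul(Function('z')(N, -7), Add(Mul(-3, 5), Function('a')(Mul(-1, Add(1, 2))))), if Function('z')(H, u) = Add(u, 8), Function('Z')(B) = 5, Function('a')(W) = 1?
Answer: -14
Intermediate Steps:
N = 4 (N = Mul(4, Add(-4, 5)) = Mul(4, 1) = 4)
Function('z')(H, u) = Add(8, u)
Mul(Function('z')(N, -7), Add(Mul(-3, 5), Function('a')(Mul(-1, Add(1, 2))))) = Mul(Add(8, -7), Add(Mul(-3, 5), 1)) = Mul(1, Add(-15, 1)) = Mul(1, -14) = -14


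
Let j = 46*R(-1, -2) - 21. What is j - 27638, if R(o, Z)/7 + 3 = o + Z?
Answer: -29591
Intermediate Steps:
R(o, Z) = -21 + 7*Z + 7*o (R(o, Z) = -21 + 7*(o + Z) = -21 + 7*(Z + o) = -21 + (7*Z + 7*o) = -21 + 7*Z + 7*o)
j = -1953 (j = 46*(-21 + 7*(-2) + 7*(-1)) - 21 = 46*(-21 - 14 - 7) - 21 = 46*(-42) - 21 = -1932 - 21 = -1953)
j - 27638 = -1953 - 27638 = -29591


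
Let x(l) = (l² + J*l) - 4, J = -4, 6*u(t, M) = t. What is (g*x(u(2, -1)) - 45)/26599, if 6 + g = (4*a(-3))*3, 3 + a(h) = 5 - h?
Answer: -327/26599 ≈ -0.012294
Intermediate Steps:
u(t, M) = t/6
a(h) = 2 - h (a(h) = -3 + (5 - h) = 2 - h)
x(l) = -4 + l² - 4*l (x(l) = (l² - 4*l) - 4 = -4 + l² - 4*l)
g = 54 (g = -6 + (4*(2 - 1*(-3)))*3 = -6 + (4*(2 + 3))*3 = -6 + (4*5)*3 = -6 + 20*3 = -6 + 60 = 54)
(g*x(u(2, -1)) - 45)/26599 = (54*(-4 + ((⅙)*2)² - 2*2/3) - 45)/26599 = (54*(-4 + (⅓)² - 4*⅓) - 45)*(1/26599) = (54*(-4 + ⅑ - 4/3) - 45)*(1/26599) = (54*(-47/9) - 45)*(1/26599) = (-282 - 45)*(1/26599) = -327*1/26599 = -327/26599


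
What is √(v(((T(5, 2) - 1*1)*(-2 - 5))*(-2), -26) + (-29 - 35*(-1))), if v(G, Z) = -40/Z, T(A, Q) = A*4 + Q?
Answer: 7*√26/13 ≈ 2.7456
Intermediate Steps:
T(A, Q) = Q + 4*A (T(A, Q) = 4*A + Q = Q + 4*A)
√(v(((T(5, 2) - 1*1)*(-2 - 5))*(-2), -26) + (-29 - 35*(-1))) = √(-40/(-26) + (-29 - 35*(-1))) = √(-40*(-1/26) + (-29 + 35)) = √(20/13 + 6) = √(98/13) = 7*√26/13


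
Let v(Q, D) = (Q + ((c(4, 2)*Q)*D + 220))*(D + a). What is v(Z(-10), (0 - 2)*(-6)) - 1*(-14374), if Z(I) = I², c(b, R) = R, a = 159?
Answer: 479494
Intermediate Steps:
v(Q, D) = (159 + D)*(220 + Q + 2*D*Q) (v(Q, D) = (Q + ((2*Q)*D + 220))*(D + 159) = (Q + (2*D*Q + 220))*(159 + D) = (Q + (220 + 2*D*Q))*(159 + D) = (220 + Q + 2*D*Q)*(159 + D) = (159 + D)*(220 + Q + 2*D*Q))
v(Z(-10), (0 - 2)*(-6)) - 1*(-14374) = (34980 + 159*(-10)² + 220*((0 - 2)*(-6)) + 2*(-10)²*((0 - 2)*(-6))² + 319*((0 - 2)*(-6))*(-10)²) - 1*(-14374) = (34980 + 159*100 + 220*(-2*(-6)) + 2*100*(-2*(-6))² + 319*(-2*(-6))*100) + 14374 = (34980 + 15900 + 220*12 + 2*100*12² + 319*12*100) + 14374 = (34980 + 15900 + 2640 + 2*100*144 + 382800) + 14374 = (34980 + 15900 + 2640 + 28800 + 382800) + 14374 = 465120 + 14374 = 479494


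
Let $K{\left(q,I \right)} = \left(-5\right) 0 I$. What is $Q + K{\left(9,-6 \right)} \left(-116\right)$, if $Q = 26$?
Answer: $26$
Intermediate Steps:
$K{\left(q,I \right)} = 0$ ($K{\left(q,I \right)} = 0 I = 0$)
$Q + K{\left(9,-6 \right)} \left(-116\right) = 26 + 0 \left(-116\right) = 26 + 0 = 26$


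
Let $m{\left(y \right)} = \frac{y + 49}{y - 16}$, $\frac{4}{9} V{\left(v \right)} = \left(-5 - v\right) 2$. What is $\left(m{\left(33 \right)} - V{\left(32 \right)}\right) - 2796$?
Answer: $- \frac{89239}{34} \approx -2624.7$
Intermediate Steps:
$V{\left(v \right)} = - \frac{45}{2} - \frac{9 v}{2}$ ($V{\left(v \right)} = \frac{9 \left(-5 - v\right) 2}{4} = \frac{9 \left(-10 - 2 v\right)}{4} = - \frac{45}{2} - \frac{9 v}{2}$)
$m{\left(y \right)} = \frac{49 + y}{-16 + y}$
$\left(m{\left(33 \right)} - V{\left(32 \right)}\right) - 2796 = \left(\frac{49 + 33}{-16 + 33} - \left(- \frac{45}{2} - 144\right)\right) - 2796 = \left(\frac{1}{17} \cdot 82 - \left(- \frac{45}{2} - 144\right)\right) - 2796 = \left(\frac{1}{17} \cdot 82 - - \frac{333}{2}\right) - 2796 = \left(\frac{82}{17} + \frac{333}{2}\right) - 2796 = \frac{5825}{34} - 2796 = - \frac{89239}{34}$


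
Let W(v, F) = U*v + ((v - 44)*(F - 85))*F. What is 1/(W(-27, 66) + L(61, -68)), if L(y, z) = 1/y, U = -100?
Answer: 61/5595775 ≈ 1.0901e-5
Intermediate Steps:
W(v, F) = -100*v + F*(-85 + F)*(-44 + v) (W(v, F) = -100*v + ((v - 44)*(F - 85))*F = -100*v + ((-44 + v)*(-85 + F))*F = -100*v + ((-85 + F)*(-44 + v))*F = -100*v + F*(-85 + F)*(-44 + v))
1/(W(-27, 66) + L(61, -68)) = 1/((-100*(-27) - 44*66² + 3740*66 - 27*66² - 85*66*(-27)) + 1/61) = 1/((2700 - 44*4356 + 246840 - 27*4356 + 151470) + 1/61) = 1/((2700 - 191664 + 246840 - 117612 + 151470) + 1/61) = 1/(91734 + 1/61) = 1/(5595775/61) = 61/5595775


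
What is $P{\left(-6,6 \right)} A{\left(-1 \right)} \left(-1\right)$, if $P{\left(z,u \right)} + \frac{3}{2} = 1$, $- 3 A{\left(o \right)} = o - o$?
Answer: $0$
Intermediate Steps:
$A{\left(o \right)} = 0$ ($A{\left(o \right)} = - \frac{o - o}{3} = \left(- \frac{1}{3}\right) 0 = 0$)
$P{\left(z,u \right)} = - \frac{1}{2}$ ($P{\left(z,u \right)} = - \frac{3}{2} + 1 = - \frac{1}{2}$)
$P{\left(-6,6 \right)} A{\left(-1 \right)} \left(-1\right) = \left(- \frac{1}{2}\right) 0 \left(-1\right) = 0 \left(-1\right) = 0$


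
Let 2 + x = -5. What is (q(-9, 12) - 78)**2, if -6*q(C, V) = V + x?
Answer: 223729/36 ≈ 6214.7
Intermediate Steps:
x = -7 (x = -2 - 5 = -7)
q(C, V) = 7/6 - V/6 (q(C, V) = -(V - 7)/6 = -(-7 + V)/6 = 7/6 - V/6)
(q(-9, 12) - 78)**2 = ((7/6 - 1/6*12) - 78)**2 = ((7/6 - 2) - 78)**2 = (-5/6 - 78)**2 = (-473/6)**2 = 223729/36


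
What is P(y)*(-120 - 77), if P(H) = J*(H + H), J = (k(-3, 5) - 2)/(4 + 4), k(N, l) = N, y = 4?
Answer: 985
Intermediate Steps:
J = -5/8 (J = (-3 - 2)/(4 + 4) = -5/8 ≈ -0.62500)
P(H) = -5*H/4 (P(H) = -5*(H + H)/8 = -5*H/4)
P(y)*(-120 - 77) = (-5/4*4)*(-120 - 77) = -5*(-197) = 985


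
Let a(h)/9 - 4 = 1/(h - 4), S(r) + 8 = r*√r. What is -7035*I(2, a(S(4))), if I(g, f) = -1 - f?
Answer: 977865/4 ≈ 2.4447e+5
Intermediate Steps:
S(r) = -8 + r^(3/2) (S(r) = -8 + r*√r = -8 + r^(3/2))
a(h) = 36 + 9/(-4 + h) (a(h) = 36 + 9/(h - 4) = 36 + 9/(-4 + h))
-7035*I(2, a(S(4))) = -7035*(-1 - 9*(-15 + 4*(-8 + 4^(3/2)))/(-4 + (-8 + 4^(3/2)))) = -7035*(-1 - 9*(-15 + 4*(-8 + 8))/(-4 + (-8 + 8))) = -7035*(-1 - 9*(-15 + 4*0)/(-4 + 0)) = -7035*(-1 - 9*(-15 + 0)/(-4)) = -7035*(-1 - 9*(-1)*(-15)/4) = -7035*(-1 - 1*135/4) = -7035*(-1 - 135/4) = -7035*(-139/4) = 977865/4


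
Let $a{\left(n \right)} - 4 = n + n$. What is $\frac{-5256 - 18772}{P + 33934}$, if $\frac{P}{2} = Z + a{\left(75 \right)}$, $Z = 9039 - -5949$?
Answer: $- \frac{12014}{32109} \approx -0.37416$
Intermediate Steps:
$Z = 14988$ ($Z = 9039 + 5949 = 14988$)
$a{\left(n \right)} = 4 + 2 n$ ($a{\left(n \right)} = 4 + \left(n + n\right) = 4 + 2 n$)
$P = 30284$ ($P = 2 \left(14988 + \left(4 + 2 \cdot 75\right)\right) = 2 \left(14988 + \left(4 + 150\right)\right) = 2 \left(14988 + 154\right) = 2 \cdot 15142 = 30284$)
$\frac{-5256 - 18772}{P + 33934} = \frac{-5256 - 18772}{30284 + 33934} = - \frac{24028}{64218} = \left(-24028\right) \frac{1}{64218} = - \frac{12014}{32109}$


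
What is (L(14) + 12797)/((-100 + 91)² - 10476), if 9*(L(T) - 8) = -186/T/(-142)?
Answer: -38184541/30997890 ≈ -1.2318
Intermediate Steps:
L(T) = 8 + 31/(213*T) (L(T) = 8 + (-186/T/(-142))/9 = 8 + (-186/T*(-1/142))/9 = 8 + (93/(71*T))/9 = 8 + 31/(213*T))
(L(14) + 12797)/((-100 + 91)² - 10476) = ((8 + (31/213)/14) + 12797)/((-100 + 91)² - 10476) = ((8 + (31/213)*(1/14)) + 12797)/((-9)² - 10476) = ((8 + 31/2982) + 12797)/(81 - 10476) = (23887/2982 + 12797)/(-10395) = (38184541/2982)*(-1/10395) = -38184541/30997890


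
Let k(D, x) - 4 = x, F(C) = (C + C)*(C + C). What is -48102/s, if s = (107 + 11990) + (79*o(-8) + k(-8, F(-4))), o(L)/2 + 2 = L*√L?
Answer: -189986866/51060123 - 40533952*I*√2/51060123 ≈ -3.7208 - 1.1227*I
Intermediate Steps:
F(C) = 4*C² (F(C) = (2*C)*(2*C) = 4*C²)
o(L) = -4 + 2*L^(3/2) (o(L) = -4 + 2*(L*√L) = -4 + 2*L^(3/2))
k(D, x) = 4 + x
s = 11849 - 2528*I*√2 (s = (107 + 11990) + (79*(-4 + 2*(-8)^(3/2)) + (4 + 4*(-4)²)) = 12097 + (79*(-4 + 2*(-16*I*√2)) + (4 + 4*16)) = 12097 + (79*(-4 - 32*I*√2) + (4 + 64)) = 12097 + ((-316 - 2528*I*√2) + 68) = 12097 + (-248 - 2528*I*√2) = 11849 - 2528*I*√2 ≈ 11849.0 - 3575.1*I)
-48102/s = -48102/(11849 - 2528*I*√2)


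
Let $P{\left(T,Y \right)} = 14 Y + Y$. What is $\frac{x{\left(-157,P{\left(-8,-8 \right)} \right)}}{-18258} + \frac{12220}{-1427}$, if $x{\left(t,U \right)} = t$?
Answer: $- \frac{222888721}{26054166} \approx -8.5548$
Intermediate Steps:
$P{\left(T,Y \right)} = 15 Y$
$\frac{x{\left(-157,P{\left(-8,-8 \right)} \right)}}{-18258} + \frac{12220}{-1427} = - \frac{157}{-18258} + \frac{12220}{-1427} = \left(-157\right) \left(- \frac{1}{18258}\right) + 12220 \left(- \frac{1}{1427}\right) = \frac{157}{18258} - \frac{12220}{1427} = - \frac{222888721}{26054166}$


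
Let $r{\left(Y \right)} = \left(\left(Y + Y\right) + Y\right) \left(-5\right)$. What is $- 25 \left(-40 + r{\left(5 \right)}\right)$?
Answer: $2875$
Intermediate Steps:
$r{\left(Y \right)} = - 15 Y$ ($r{\left(Y \right)} = \left(2 Y + Y\right) \left(-5\right) = 3 Y \left(-5\right) = - 15 Y$)
$- 25 \left(-40 + r{\left(5 \right)}\right) = - 25 \left(-40 - 75\right) = \left(-25\right) \left(-115\right) = 2875$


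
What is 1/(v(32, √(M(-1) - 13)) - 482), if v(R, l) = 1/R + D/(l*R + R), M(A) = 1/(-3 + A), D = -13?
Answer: 32*(-√53 + 2*I)/(-30872*I + 15423*√53) ≈ -0.0020747 - 4.4668e-7*I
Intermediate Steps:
v(R, l) = 1/R - 13/(R + R*l) (v(R, l) = 1/R - 13/(l*R + R) = 1/R - 13/(R*l + R) = 1/R - 13/(R + R*l))
1/(v(32, √(M(-1) - 13)) - 482) = 1/((-12 + √(1/(-3 - 1) - 13))/(32*(1 + √(1/(-3 - 1) - 13))) - 482) = 1/((-12 + √(1/(-4) - 13))/(32*(1 + √(1/(-4) - 13))) - 482) = 1/((-12 + √(-¼ - 13))/(32*(1 + √(-¼ - 13))) - 482) = 1/((-12 + √(-53/4))/(32*(1 + √(-53/4))) - 482) = 1/((-12 + I*√53/2)/(32*(1 + I*√53/2)) - 482) = 1/(-482 + (-12 + I*√53/2)/(32*(1 + I*√53/2)))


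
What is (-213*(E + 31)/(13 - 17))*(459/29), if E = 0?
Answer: 3030777/116 ≈ 26127.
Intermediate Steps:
(-213*(E + 31)/(13 - 17))*(459/29) = (-213*(0 + 31)/(13 - 17))*(459/29) = (-6603/(-4))*(459*(1/29)) = -6603*(-1)/4*(459/29) = -213*(-31/4)*(459/29) = (6603/4)*(459/29) = 3030777/116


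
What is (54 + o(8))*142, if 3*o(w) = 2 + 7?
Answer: 8094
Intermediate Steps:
o(w) = 3 (o(w) = (2 + 7)/3 = (⅓)*9 = 3)
(54 + o(8))*142 = (54 + 3)*142 = 57*142 = 8094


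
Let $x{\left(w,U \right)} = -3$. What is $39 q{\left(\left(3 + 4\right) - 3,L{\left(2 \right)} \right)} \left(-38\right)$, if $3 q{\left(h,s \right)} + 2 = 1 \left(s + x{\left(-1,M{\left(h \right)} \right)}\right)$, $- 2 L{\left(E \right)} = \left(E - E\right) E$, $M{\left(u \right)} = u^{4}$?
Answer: $2470$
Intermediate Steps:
$L{\left(E \right)} = 0$ ($L{\left(E \right)} = - \frac{\left(E - E\right) E}{2} = - \frac{0 E}{2} = \left(- \frac{1}{2}\right) 0 = 0$)
$q{\left(h,s \right)} = - \frac{5}{3} + \frac{s}{3}$ ($q{\left(h,s \right)} = - \frac{2}{3} + \frac{1 \left(s - 3\right)}{3} = - \frac{2}{3} + \frac{1 \left(-3 + s\right)}{3} = - \frac{2}{3} + \frac{-3 + s}{3} = - \frac{2}{3} + \left(-1 + \frac{s}{3}\right) = - \frac{5}{3} + \frac{s}{3}$)
$39 q{\left(\left(3 + 4\right) - 3,L{\left(2 \right)} \right)} \left(-38\right) = 39 \left(- \frac{5}{3} + \frac{1}{3} \cdot 0\right) \left(-38\right) = 39 \left(- \frac{5}{3} + 0\right) \left(-38\right) = 39 \left(- \frac{5}{3}\right) \left(-38\right) = \left(-65\right) \left(-38\right) = 2470$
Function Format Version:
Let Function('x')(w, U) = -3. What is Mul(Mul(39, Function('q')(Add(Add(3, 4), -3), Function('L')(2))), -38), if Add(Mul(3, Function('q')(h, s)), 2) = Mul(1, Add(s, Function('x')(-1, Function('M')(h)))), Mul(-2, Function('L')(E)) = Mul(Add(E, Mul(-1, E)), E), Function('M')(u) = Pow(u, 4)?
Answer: 2470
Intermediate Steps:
Function('L')(E) = 0 (Function('L')(E) = Mul(Rational(-1, 2), Mul(Add(E, Mul(-1, E)), E)) = Mul(Rational(-1, 2), Mul(0, E)) = Mul(Rational(-1, 2), 0) = 0)
Function('q')(h, s) = Add(Rational(-5, 3), Mul(Rational(1, 3), s)) (Function('q')(h, s) = Add(Rational(-2, 3), Mul(Rational(1, 3), Mul(1, Add(s, -3)))) = Add(Rational(-2, 3), Mul(Rational(1, 3), Mul(1, Add(-3, s)))) = Add(Rational(-2, 3), Mul(Rational(1, 3), Add(-3, s))) = Add(Rational(-2, 3), Add(-1, Mul(Rational(1, 3), s))) = Add(Rational(-5, 3), Mul(Rational(1, 3), s)))
Mul(Mul(39, Function('q')(Add(Add(3, 4), -3), Function('L')(2))), -38) = Mul(Mul(39, Add(Rational(-5, 3), Mul(Rational(1, 3), 0))), -38) = Mul(Mul(39, Add(Rational(-5, 3), 0)), -38) = Mul(Mul(39, Rational(-5, 3)), -38) = Mul(-65, -38) = 2470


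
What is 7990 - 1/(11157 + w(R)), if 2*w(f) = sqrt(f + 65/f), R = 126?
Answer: 501270407385322/62737223155 + 6*sqrt(223174)/62737223155 ≈ 7990.0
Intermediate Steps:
w(f) = sqrt(f + 65/f)/2
7990 - 1/(11157 + w(R)) = 7990 - 1/(11157 + sqrt(126 + 65/126)/2) = 7990 - 1/(11157 + sqrt(15941/126)/2) = 7990 - 1/(11157 + (sqrt(223174)/42)/2) = 7990 - 1/(11157 + sqrt(223174)/84)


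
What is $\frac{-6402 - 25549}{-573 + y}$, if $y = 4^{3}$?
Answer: $\frac{31951}{509} \approx 62.772$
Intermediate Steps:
$y = 64$
$\frac{-6402 - 25549}{-573 + y} = \frac{-6402 - 25549}{-573 + 64} = - \frac{31951}{-509} = \left(-31951\right) \left(- \frac{1}{509}\right) = \frac{31951}{509}$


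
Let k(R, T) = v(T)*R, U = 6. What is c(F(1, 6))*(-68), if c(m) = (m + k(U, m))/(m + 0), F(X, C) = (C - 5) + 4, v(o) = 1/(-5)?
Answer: -1292/25 ≈ -51.680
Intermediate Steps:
v(o) = -⅕
F(X, C) = -1 + C (F(X, C) = (-5 + C) + 4 = -1 + C)
k(R, T) = -R/5
c(m) = (-6/5 + m)/m (c(m) = (m - ⅕*6)/(m + 0) = (m - 6/5)/m = (-6/5 + m)/m)
c(F(1, 6))*(-68) = ((-6/5 + (-1 + 6))/(-1 + 6))*(-68) = ((-6/5 + 5)/5)*(-68) = ((⅕)*(19/5))*(-68) = (19/25)*(-68) = -1292/25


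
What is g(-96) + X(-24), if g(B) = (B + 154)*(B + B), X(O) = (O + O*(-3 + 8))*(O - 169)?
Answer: 16656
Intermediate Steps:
X(O) = 6*O*(-169 + O) (X(O) = (O + O*5)*(-169 + O) = (O + 5*O)*(-169 + O) = (6*O)*(-169 + O) = 6*O*(-169 + O))
g(B) = 2*B*(154 + B) (g(B) = (154 + B)*(2*B) = 2*B*(154 + B))
g(-96) + X(-24) = 2*(-96)*(154 - 96) + 6*(-24)*(-169 - 24) = 2*(-96)*58 + 6*(-24)*(-193) = -11136 + 27792 = 16656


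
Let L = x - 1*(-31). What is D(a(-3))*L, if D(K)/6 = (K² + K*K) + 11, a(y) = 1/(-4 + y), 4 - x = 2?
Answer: 107118/49 ≈ 2186.1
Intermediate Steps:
x = 2 (x = 4 - 1*2 = 4 - 2 = 2)
D(K) = 66 + 12*K² (D(K) = 6*((K² + K*K) + 11) = 6*((K² + K²) + 11) = 6*(2*K² + 11) = 6*(11 + 2*K²) = 66 + 12*K²)
L = 33 (L = 2 - 1*(-31) = 2 + 31 = 33)
D(a(-3))*L = (66 + 12*(1/(-4 - 3))²)*33 = (66 + 12*(1/(-7))²)*33 = (66 + 12*(-⅐)²)*33 = (66 + 12*(1/49))*33 = (66 + 12/49)*33 = (3246/49)*33 = 107118/49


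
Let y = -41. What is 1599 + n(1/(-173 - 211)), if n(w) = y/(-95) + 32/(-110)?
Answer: 1671102/1045 ≈ 1599.1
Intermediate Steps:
n(w) = 147/1045 (n(w) = -41/(-95) + 32/(-110) = -41*(-1/95) + 32*(-1/110) = 41/95 - 16/55 = 147/1045)
1599 + n(1/(-173 - 211)) = 1599 + 147/1045 = 1671102/1045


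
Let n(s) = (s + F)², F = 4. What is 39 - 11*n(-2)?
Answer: -5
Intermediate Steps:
n(s) = (4 + s)² (n(s) = (s + 4)² = (4 + s)²)
39 - 11*n(-2) = 39 - 11*(4 - 2)² = 39 - 11*2² = 39 - 11*4 = 39 - 44 = -5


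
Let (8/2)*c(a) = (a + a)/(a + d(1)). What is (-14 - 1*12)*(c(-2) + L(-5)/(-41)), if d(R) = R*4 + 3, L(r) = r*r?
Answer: 4316/205 ≈ 21.054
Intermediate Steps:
L(r) = r**2
d(R) = 3 + 4*R (d(R) = 4*R + 3 = 3 + 4*R)
c(a) = a/(2*(7 + a)) (c(a) = ((a + a)/(a + (3 + 4*1)))/4 = ((2*a)/(a + (3 + 4)))/4 = ((2*a)/(a + 7))/4 = ((2*a)/(7 + a))/4 = (2*a/(7 + a))/4 = a/(2*(7 + a)))
(-14 - 1*12)*(c(-2) + L(-5)/(-41)) = (-14 - 1*12)*((1/2)*(-2)/(7 - 2) + (-5)**2/(-41)) = (-14 - 12)*((1/2)*(-2)/5 + 25*(-1/41)) = -26*((1/2)*(-2)*(1/5) - 25/41) = -26*(-1/5 - 25/41) = -26*(-166/205) = 4316/205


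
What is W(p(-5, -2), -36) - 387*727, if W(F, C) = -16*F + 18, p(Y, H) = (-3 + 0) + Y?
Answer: -281203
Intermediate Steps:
p(Y, H) = -3 + Y
W(F, C) = 18 - 16*F
W(p(-5, -2), -36) - 387*727 = (18 - 16*(-3 - 5)) - 387*727 = (18 - 16*(-8)) - 281349 = (18 + 128) - 281349 = 146 - 281349 = -281203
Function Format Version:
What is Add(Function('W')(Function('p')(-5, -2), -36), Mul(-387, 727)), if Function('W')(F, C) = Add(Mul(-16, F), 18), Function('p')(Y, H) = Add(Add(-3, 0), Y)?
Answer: -281203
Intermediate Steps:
Function('p')(Y, H) = Add(-3, Y)
Function('W')(F, C) = Add(18, Mul(-16, F))
Add(Function('W')(Function('p')(-5, -2), -36), Mul(-387, 727)) = Add(Add(18, Mul(-16, Add(-3, -5))), Mul(-387, 727)) = Add(Add(18, Mul(-16, -8)), -281349) = Add(Add(18, 128), -281349) = Add(146, -281349) = -281203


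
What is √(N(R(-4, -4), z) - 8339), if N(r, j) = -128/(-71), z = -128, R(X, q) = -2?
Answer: I*√42027811/71 ≈ 91.308*I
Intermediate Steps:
N(r, j) = 128/71 (N(r, j) = -128*(-1/71) = 128/71)
√(N(R(-4, -4), z) - 8339) = √(128/71 - 8339) = √(-591941/71) = I*√42027811/71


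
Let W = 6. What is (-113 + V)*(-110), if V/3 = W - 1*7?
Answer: 12760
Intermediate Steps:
V = -3 (V = 3*(6 - 1*7) = 3*(6 - 7) = 3*(-1) = -3)
(-113 + V)*(-110) = (-113 - 3)*(-110) = -116*(-110) = 12760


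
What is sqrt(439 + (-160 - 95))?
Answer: 2*sqrt(46) ≈ 13.565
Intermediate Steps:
sqrt(439 + (-160 - 95)) = sqrt(439 - 255) = sqrt(184) = 2*sqrt(46)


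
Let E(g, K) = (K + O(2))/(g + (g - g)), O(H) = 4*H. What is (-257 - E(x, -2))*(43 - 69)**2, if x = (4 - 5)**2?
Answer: -177788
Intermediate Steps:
x = 1 (x = (-1)**2 = 1)
E(g, K) = (8 + K)/g (E(g, K) = (K + 4*2)/(g + (g - g)) = (K + 8)/(g + 0) = (8 + K)/g)
(-257 - E(x, -2))*(43 - 69)**2 = (-257 - (8 - 2)/1)*(43 - 69)**2 = (-257 - 6)*(-26)**2 = (-257 - 1*6)*676 = (-257 - 6)*676 = -263*676 = -177788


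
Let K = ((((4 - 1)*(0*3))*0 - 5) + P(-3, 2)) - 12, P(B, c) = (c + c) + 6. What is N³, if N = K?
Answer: -343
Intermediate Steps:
P(B, c) = 6 + 2*c (P(B, c) = 2*c + 6 = 6 + 2*c)
K = -7 (K = ((((4 - 1)*(0*3))*0 - 5) + (6 + 2*2)) - 12 = (((3*0)*0 - 5) + (6 + 4)) - 12 = ((0*0 - 5) + 10) - 12 = ((0 - 5) + 10) - 12 = (-5 + 10) - 12 = 5 - 12 = -7)
N = -7
N³ = (-7)³ = -343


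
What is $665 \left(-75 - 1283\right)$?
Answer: $-903070$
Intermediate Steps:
$665 \left(-75 - 1283\right) = 665 \left(-1358\right) = -903070$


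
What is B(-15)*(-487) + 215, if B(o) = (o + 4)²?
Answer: -58712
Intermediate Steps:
B(o) = (4 + o)²
B(-15)*(-487) + 215 = (4 - 15)²*(-487) + 215 = (-11)²*(-487) + 215 = 121*(-487) + 215 = -58927 + 215 = -58712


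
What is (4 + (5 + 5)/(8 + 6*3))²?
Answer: 3249/169 ≈ 19.225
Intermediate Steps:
(4 + (5 + 5)/(8 + 6*3))² = (4 + 10/(8 + 18))² = (4 + 10/26)² = (4 + 10*(1/26))² = (4 + 5/13)² = (57/13)² = 3249/169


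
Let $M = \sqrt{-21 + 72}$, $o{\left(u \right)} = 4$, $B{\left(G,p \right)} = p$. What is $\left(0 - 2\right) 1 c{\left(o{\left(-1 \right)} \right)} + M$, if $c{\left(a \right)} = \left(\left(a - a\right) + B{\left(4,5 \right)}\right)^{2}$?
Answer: $-50 + \sqrt{51} \approx -42.859$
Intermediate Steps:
$c{\left(a \right)} = 25$ ($c{\left(a \right)} = \left(\left(a - a\right) + 5\right)^{2} = \left(0 + 5\right)^{2} = 5^{2} = 25$)
$M = \sqrt{51} \approx 7.1414$
$\left(0 - 2\right) 1 c{\left(o{\left(-1 \right)} \right)} + M = \left(0 - 2\right) 1 \cdot 25 + \sqrt{51} = \left(-2\right) 1 \cdot 25 + \sqrt{51} = \left(-2\right) 25 + \sqrt{51} = -50 + \sqrt{51}$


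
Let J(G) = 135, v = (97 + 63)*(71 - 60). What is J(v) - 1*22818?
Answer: -22683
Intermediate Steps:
v = 1760 (v = 160*11 = 1760)
J(v) - 1*22818 = 135 - 1*22818 = 135 - 22818 = -22683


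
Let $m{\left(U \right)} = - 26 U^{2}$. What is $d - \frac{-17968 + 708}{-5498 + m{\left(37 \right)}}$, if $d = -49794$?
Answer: $- \frac{511538077}{10273} \approx -49794.0$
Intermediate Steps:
$d - \frac{-17968 + 708}{-5498 + m{\left(37 \right)}} = -49794 - \frac{-17968 + 708}{-5498 - 26 \cdot 37^{2}} = -49794 - - \frac{17260}{-5498 - 35594} = -49794 - - \frac{17260}{-41092} = -49794 - \left(-17260\right) \left(- \frac{1}{41092}\right) = -49794 - \frac{4315}{10273} = - \frac{511538077}{10273}$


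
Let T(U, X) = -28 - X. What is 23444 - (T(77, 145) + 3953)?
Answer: 19664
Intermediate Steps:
23444 - (T(77, 145) + 3953) = 23444 - ((-28 - 1*145) + 3953) = 23444 - ((-28 - 145) + 3953) = 23444 - (-173 + 3953) = 23444 - 1*3780 = 23444 - 3780 = 19664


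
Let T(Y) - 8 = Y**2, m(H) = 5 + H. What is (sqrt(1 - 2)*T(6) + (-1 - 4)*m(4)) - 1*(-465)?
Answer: 420 + 44*I ≈ 420.0 + 44.0*I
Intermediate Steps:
T(Y) = 8 + Y**2
(sqrt(1 - 2)*T(6) + (-1 - 4)*m(4)) - 1*(-465) = (sqrt(1 - 2)*(8 + 6**2) + (-1 - 4)*(5 + 4)) - 1*(-465) = (sqrt(-1)*(8 + 36) - 5*9) + 465 = (I*44 - 45) + 465 = (44*I - 45) + 465 = (-45 + 44*I) + 465 = 420 + 44*I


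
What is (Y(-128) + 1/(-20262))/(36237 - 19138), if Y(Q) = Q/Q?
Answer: 20261/346459938 ≈ 5.8480e-5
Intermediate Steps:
Y(Q) = 1
(Y(-128) + 1/(-20262))/(36237 - 19138) = (1 + 1/(-20262))/(36237 - 19138) = (1 - 1/20262)/17099 = (20261/20262)*(1/17099) = 20261/346459938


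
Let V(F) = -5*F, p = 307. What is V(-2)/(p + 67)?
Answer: 5/187 ≈ 0.026738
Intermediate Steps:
V(-2)/(p + 67) = (-5*(-2))/(307 + 67) = 10/374 = 10*(1/374) = 5/187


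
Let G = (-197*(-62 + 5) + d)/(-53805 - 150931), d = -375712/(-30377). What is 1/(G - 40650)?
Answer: -6219265472/252813482915845 ≈ -2.4600e-5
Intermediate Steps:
d = 375712/30377 (d = -375712*(-1/30377) = 375712/30377 ≈ 12.368)
G = -341479045/6219265472 (G = (-197*(-62 + 5) + 375712/30377)/(-53805 - 150931) = (-197*(-57) + 375712/30377)/(-204736) = (11229 + 375712/30377)*(-1/204736) = (341479045/30377)*(-1/204736) = -341479045/6219265472 ≈ -0.054907)
1/(G - 40650) = 1/(-341479045/6219265472 - 40650) = 1/(-252813482915845/6219265472) = -6219265472/252813482915845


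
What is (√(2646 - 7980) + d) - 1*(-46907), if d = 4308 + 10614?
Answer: 61829 + I*√5334 ≈ 61829.0 + 73.034*I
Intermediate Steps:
d = 14922
(√(2646 - 7980) + d) - 1*(-46907) = (√(2646 - 7980) + 14922) - 1*(-46907) = (√(-5334) + 14922) + 46907 = (I*√5334 + 14922) + 46907 = (14922 + I*√5334) + 46907 = 61829 + I*√5334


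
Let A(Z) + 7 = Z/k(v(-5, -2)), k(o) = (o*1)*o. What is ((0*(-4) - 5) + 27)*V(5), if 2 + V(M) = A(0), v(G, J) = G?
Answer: -198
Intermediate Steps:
k(o) = o² (k(o) = o*o = o²)
A(Z) = -7 + Z/25 (A(Z) = -7 + Z/((-5)²) = -7 + Z/25)
V(M) = -9 (V(M) = -2 + (-7 + (1/25)*0) = -2 + (-7 + 0) = -2 - 7 = -9)
((0*(-4) - 5) + 27)*V(5) = ((0*(-4) - 5) + 27)*(-9) = ((0 - 5) + 27)*(-9) = (-5 + 27)*(-9) = 22*(-9) = -198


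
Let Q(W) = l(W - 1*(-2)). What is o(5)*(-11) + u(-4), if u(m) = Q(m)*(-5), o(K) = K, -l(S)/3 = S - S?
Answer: -55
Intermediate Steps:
l(S) = 0 (l(S) = -3*(S - S) = -3*0 = 0)
Q(W) = 0
u(m) = 0 (u(m) = 0*(-5) = 0)
o(5)*(-11) + u(-4) = 5*(-11) + 0 = -55 + 0 = -55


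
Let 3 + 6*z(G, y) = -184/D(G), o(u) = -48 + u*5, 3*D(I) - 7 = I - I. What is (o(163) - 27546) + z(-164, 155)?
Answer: -375097/14 ≈ -26793.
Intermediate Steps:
D(I) = 7/3 (D(I) = 7/3 + (I - I)/3 = 7/3 + (1/3)*0 = 7/3 + 0 = 7/3)
o(u) = -48 + 5*u
z(G, y) = -191/14 (z(G, y) = -1/2 + (-184/7/3)/6 = -1/2 + (-184*3/7)/6 = -1/2 + (1/6)*(-552/7) = -1/2 - 92/7 = -191/14)
(o(163) - 27546) + z(-164, 155) = ((-48 + 5*163) - 27546) - 191/14 = ((-48 + 815) - 27546) - 191/14 = (767 - 27546) - 191/14 = -26779 - 191/14 = -375097/14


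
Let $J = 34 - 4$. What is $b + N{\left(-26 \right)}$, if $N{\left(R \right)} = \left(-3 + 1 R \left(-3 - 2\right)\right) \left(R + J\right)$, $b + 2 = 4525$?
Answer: $5031$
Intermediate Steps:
$b = 4523$ ($b = -2 + 4525 = 4523$)
$J = 30$
$N{\left(R \right)} = \left(-3 - 5 R\right) \left(30 + R\right)$ ($N{\left(R \right)} = \left(-3 + 1 R \left(-3 - 2\right)\right) \left(R + 30\right) = \left(-3 + 1 R \left(-5\right)\right) \left(30 + R\right) = \left(-3 + 1 \left(- 5 R\right)\right) \left(30 + R\right) = \left(-3 - 5 R\right) \left(30 + R\right)$)
$b + N{\left(-26 \right)} = 4523 - \left(-3888 + 3380\right) = 4523 - -508 = 4523 + 508 = 5031$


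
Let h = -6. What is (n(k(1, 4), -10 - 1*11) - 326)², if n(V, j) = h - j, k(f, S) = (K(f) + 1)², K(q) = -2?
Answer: 96721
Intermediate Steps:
k(f, S) = 1 (k(f, S) = (-2 + 1)² = (-1)² = 1)
n(V, j) = -6 - j
(n(k(1, 4), -10 - 1*11) - 326)² = ((-6 - (-10 - 1*11)) - 326)² = ((-6 - (-10 - 11)) - 326)² = ((-6 - 1*(-21)) - 326)² = ((-6 + 21) - 326)² = (15 - 326)² = (-311)² = 96721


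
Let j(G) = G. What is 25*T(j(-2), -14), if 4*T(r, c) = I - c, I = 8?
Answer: 275/2 ≈ 137.50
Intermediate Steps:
T(r, c) = 2 - c/4 (T(r, c) = (8 - c)/4 = 2 - c/4)
25*T(j(-2), -14) = 25*(2 - 1/4*(-14)) = 25*(2 + 7/2) = 25*(11/2) = 275/2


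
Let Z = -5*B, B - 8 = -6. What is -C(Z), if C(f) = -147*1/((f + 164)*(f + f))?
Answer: -21/440 ≈ -0.047727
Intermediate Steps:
B = 2 (B = 8 - 6 = 2)
Z = -10 (Z = -5*2 = -10)
C(f) = -147/(2*f*(164 + f)) (C(f) = -147*1/(2*f*(164 + f)) = -147/(2*f*(164 + f)))
-C(Z) = -(-147)/(2*(-10)*(164 - 10)) = -(-147)*(-1)/(2*10*154) = -1*21/440 = -21/440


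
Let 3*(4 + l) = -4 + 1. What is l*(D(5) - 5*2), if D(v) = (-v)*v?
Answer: 175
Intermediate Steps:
D(v) = -v²
l = -5 (l = -4 + (-4 + 1)/3 = -4 + (⅓)*(-3) = -4 - 1 = -5)
l*(D(5) - 5*2) = -5*(-1*5² - 5*2) = -5*(-1*25 - 10) = -5*(-25 - 10) = -5*(-35) = 175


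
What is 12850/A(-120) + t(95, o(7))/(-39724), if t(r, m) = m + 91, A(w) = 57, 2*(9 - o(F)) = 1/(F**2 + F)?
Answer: 57170142457/253598016 ≈ 225.44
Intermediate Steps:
o(F) = 9 - 1/(2*(F + F**2)) (o(F) = 9 - 1/(2*(F**2 + F)) = 9 - 1/(2*(F + F**2)))
t(r, m) = 91 + m
12850/A(-120) + t(95, o(7))/(-39724) = 12850/57 + (91 + (1/2)*(-1 + 18*7 + 18*7**2)/(7*(1 + 7)))/(-39724) = 12850*(1/57) + (91 + (1/2)*(1/7)*(-1 + 126 + 18*49)/8)*(-1/39724) = 12850/57 + (91 + (1/2)*(1/7)*(1/8)*(-1 + 126 + 882))*(-1/39724) = 12850/57 + (91 + (1/2)*(1/7)*(1/8)*1007)*(-1/39724) = 12850/57 + (91 + 1007/112)*(-1/39724) = 12850/57 + (11199/112)*(-1/39724) = 12850/57 - 11199/4449088 = 57170142457/253598016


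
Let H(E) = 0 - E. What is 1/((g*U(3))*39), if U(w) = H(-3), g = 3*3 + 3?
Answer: 1/1404 ≈ 0.00071225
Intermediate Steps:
g = 12 (g = 9 + 3 = 12)
H(E) = -E
U(w) = 3 (U(w) = -1*(-3) = 3)
1/((g*U(3))*39) = 1/((12*3)*39) = 1/(36*39) = 1/1404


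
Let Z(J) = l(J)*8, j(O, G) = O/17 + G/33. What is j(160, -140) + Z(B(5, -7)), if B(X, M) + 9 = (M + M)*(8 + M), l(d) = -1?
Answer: -1588/561 ≈ -2.8307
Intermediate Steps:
j(O, G) = O/17 + G/33 (j(O, G) = O*(1/17) + G*(1/33) = O/17 + G/33)
B(X, M) = -9 + 2*M*(8 + M) (B(X, M) = -9 + (M + M)*(8 + M) = -9 + (2*M)*(8 + M) = -9 + 2*M*(8 + M))
Z(J) = -8 (Z(J) = -1*8 = -8)
j(160, -140) + Z(B(5, -7)) = ((1/17)*160 + (1/33)*(-140)) - 8 = (160/17 - 140/33) - 8 = 2900/561 - 8 = -1588/561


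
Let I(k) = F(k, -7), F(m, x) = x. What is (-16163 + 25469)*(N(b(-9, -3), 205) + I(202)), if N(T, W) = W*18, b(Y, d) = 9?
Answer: 34273998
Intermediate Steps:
I(k) = -7
N(T, W) = 18*W
(-16163 + 25469)*(N(b(-9, -3), 205) + I(202)) = (-16163 + 25469)*(18*205 - 7) = 9306*(3690 - 7) = 9306*3683 = 34273998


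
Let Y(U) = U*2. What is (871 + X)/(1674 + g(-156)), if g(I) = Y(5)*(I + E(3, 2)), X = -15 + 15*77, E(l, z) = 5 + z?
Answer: 2011/184 ≈ 10.929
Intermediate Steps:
X = 1140 (X = -15 + 1155 = 1140)
Y(U) = 2*U
g(I) = 70 + 10*I (g(I) = (2*5)*(I + (5 + 2)) = 10*(I + 7) = 10*(7 + I) = 70 + 10*I)
(871 + X)/(1674 + g(-156)) = (871 + 1140)/(1674 + (70 + 10*(-156))) = 2011/(1674 + (70 - 1560)) = 2011/(1674 - 1490) = 2011/184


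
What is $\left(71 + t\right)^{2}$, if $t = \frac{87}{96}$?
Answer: $\frac{5294601}{1024} \approx 5170.5$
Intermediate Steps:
$t = \frac{29}{32}$ ($t = 87 \cdot \frac{1}{96} = \frac{29}{32} \approx 0.90625$)
$\left(71 + t\right)^{2} = \left(71 + \frac{29}{32}\right)^{2} = \left(\frac{2301}{32}\right)^{2} = \frac{5294601}{1024}$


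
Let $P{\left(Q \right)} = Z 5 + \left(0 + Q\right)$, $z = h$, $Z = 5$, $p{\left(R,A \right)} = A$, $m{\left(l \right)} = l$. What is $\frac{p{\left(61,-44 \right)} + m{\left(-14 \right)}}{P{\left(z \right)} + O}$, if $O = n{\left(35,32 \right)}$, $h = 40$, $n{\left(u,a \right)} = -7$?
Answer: $-1$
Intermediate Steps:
$O = -7$
$z = 40$
$P{\left(Q \right)} = 25 + Q$ ($P{\left(Q \right)} = 5 \cdot 5 + \left(0 + Q\right) = 25 + Q$)
$\frac{p{\left(61,-44 \right)} + m{\left(-14 \right)}}{P{\left(z \right)} + O} = \frac{-44 - 14}{\left(25 + 40\right) - 7} = - \frac{58}{65 - 7} = - \frac{58}{58} = \left(-58\right) \frac{1}{58} = -1$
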